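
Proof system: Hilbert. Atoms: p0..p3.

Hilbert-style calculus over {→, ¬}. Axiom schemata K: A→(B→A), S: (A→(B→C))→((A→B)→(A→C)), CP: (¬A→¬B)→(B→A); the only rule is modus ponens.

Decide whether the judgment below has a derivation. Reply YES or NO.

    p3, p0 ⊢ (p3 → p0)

Derivation trace:
[MP] p3, p0 ⊢ (p3 → p0)
  [K]  ⊢ (p0 → (p3 → p0))
  [MP] p3, p0 ⊢ p0
    [MP] p0 ⊢ (p3 → p0)
      [K]  ⊢ (p0 → (p3 → p0))
      [Hyp] p0 ⊢ p0
    [Hyp] p3 ⊢ p3

Result: YES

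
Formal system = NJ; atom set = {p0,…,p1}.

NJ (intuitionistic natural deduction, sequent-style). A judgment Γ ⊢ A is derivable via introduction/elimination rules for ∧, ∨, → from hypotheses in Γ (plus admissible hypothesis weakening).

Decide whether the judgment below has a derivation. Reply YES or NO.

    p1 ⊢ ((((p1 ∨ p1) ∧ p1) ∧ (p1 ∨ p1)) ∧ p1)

Proof tree:
[∧I] p1 ⊢ ((((p1 ∨ p1) ∧ p1) ∧ (p1 ∨ p1)) ∧ p1)
  [∧I] p1 ⊢ (((p1 ∨ p1) ∧ p1) ∧ (p1 ∨ p1))
    [∧I] p1 ⊢ ((p1 ∨ p1) ∧ p1)
      [∨I₂] p1 ⊢ (p1 ∨ p1)
        [Ax] p1 ⊢ p1
      [Ax] p1 ⊢ p1
    [∨I₂] p1 ⊢ (p1 ∨ p1)
      [Ax] p1 ⊢ p1
  [Ax] p1 ⊢ p1

Result: YES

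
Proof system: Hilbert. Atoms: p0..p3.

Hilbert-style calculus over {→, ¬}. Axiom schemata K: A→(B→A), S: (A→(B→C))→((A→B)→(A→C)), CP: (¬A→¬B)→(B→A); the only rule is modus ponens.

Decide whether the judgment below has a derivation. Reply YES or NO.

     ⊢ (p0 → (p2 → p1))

Truth-table refutation:
  v=0000: Γ:[] Δ:[(p0 → (p2 → p1))=T] refutes=False
  v=0001: Γ:[] Δ:[(p0 → (p2 → p1))=T] refutes=False
  v=0010: Γ:[] Δ:[(p0 → (p2 → p1))=T] refutes=False
  v=0011: Γ:[] Δ:[(p0 → (p2 → p1))=T] refutes=False
  v=0100: Γ:[] Δ:[(p0 → (p2 → p1))=T] refutes=False
  v=0101: Γ:[] Δ:[(p0 → (p2 → p1))=T] refutes=False
  v=0110: Γ:[] Δ:[(p0 → (p2 → p1))=T] refutes=False
  v=0111: Γ:[] Δ:[(p0 → (p2 → p1))=T] refutes=False
  v=1000: Γ:[] Δ:[(p0 → (p2 → p1))=T] refutes=False
  v=1001: Γ:[] Δ:[(p0 → (p2 → p1))=T] refutes=False
  v=1010: Γ:[] Δ:[(p0 → (p2 → p1))=F] refutes=True  ← countermodel

Result: NO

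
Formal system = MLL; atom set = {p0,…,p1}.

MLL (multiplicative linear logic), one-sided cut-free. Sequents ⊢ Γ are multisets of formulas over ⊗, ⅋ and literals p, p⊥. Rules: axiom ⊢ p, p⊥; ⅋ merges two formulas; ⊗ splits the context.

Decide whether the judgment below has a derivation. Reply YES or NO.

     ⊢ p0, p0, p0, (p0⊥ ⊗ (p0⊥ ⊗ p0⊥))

Proof tree:
[⊗]  ⊢ p0, p0, p0, (p0⊥ ⊗ (p0⊥ ⊗ p0⊥))
  [Ax]  ⊢ p0, p0⊥
  [⊗]  ⊢ p0, p0, (p0⊥ ⊗ p0⊥)
    [Ax]  ⊢ p0, p0⊥
    [Ax]  ⊢ p0, p0⊥

Result: YES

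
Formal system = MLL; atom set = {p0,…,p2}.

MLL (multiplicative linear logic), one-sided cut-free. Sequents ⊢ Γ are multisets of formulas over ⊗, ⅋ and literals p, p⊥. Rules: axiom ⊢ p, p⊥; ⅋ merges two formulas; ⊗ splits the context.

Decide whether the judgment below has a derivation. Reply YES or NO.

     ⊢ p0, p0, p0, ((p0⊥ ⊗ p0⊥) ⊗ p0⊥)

Proof tree:
[⊗]  ⊢ p0, p0, p0, ((p0⊥ ⊗ p0⊥) ⊗ p0⊥)
  [⊗]  ⊢ p0, p0, (p0⊥ ⊗ p0⊥)
    [Ax]  ⊢ p0, p0⊥
    [Ax]  ⊢ p0, p0⊥
  [Ax]  ⊢ p0, p0⊥

Result: YES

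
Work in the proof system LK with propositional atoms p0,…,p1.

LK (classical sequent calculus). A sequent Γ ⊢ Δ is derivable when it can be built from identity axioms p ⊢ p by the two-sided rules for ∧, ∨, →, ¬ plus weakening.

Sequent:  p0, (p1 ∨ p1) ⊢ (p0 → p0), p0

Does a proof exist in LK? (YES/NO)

Derivation trace:
[∨L] p0, (p1 ∨ p1) ⊢ (p0 → p0), p0
  [WL] p0, p1 ⊢ p0
    [Ax] p0 ⊢ p0
  [WL] p1 ⊢ (p0 → p0)
    [→R]  ⊢ (p0 → p0)
      [Ax] p0 ⊢ p0

Result: YES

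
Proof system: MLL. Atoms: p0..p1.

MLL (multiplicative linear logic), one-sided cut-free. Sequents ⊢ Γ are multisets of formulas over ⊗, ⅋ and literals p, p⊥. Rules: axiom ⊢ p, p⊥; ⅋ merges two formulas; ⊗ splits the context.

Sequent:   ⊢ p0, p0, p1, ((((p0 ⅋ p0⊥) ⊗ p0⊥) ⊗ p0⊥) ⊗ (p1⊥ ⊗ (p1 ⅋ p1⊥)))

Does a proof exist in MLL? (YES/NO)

Derivation (root first):
[⊗]  ⊢ p0, p0, p1, ((((p0 ⅋ p0⊥) ⊗ p0⊥) ⊗ p0⊥) ⊗ (p1⊥ ⊗ (p1 ⅋ p1⊥)))
  [⊗]  ⊢ p0, p0, (((p0 ⅋ p0⊥) ⊗ p0⊥) ⊗ p0⊥)
    [⊗]  ⊢ p0, ((p0 ⅋ p0⊥) ⊗ p0⊥)
      [⅋]  ⊢ (p0 ⅋ p0⊥)
        [Ax]  ⊢ p0, p0⊥
      [Ax]  ⊢ p0, p0⊥
    [Ax]  ⊢ p0, p0⊥
  [⊗]  ⊢ p1, (p1⊥ ⊗ (p1 ⅋ p1⊥))
    [Ax]  ⊢ p1, p1⊥
    [⅋]  ⊢ (p1 ⅋ p1⊥)
      [Ax]  ⊢ p1, p1⊥

Result: YES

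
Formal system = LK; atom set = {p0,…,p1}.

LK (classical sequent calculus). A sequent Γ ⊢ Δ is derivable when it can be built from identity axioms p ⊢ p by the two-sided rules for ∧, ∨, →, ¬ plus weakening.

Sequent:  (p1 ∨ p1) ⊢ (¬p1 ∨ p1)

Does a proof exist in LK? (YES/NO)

Proof tree:
[∨L] (p1 ∨ p1) ⊢ (¬p1 ∨ p1)
  [WL] p1 ⊢ (¬p1 ∨ p1)
    [∨R]  ⊢ (¬p1 ∨ p1)
      [¬R]  ⊢ p1, ¬p1
        [Ax] p1 ⊢ p1
  [WL] p1 ⊢ (¬p1 ∨ p1)
    [∨R]  ⊢ (¬p1 ∨ p1)
      [¬R]  ⊢ p1, ¬p1
        [Ax] p1 ⊢ p1

Result: YES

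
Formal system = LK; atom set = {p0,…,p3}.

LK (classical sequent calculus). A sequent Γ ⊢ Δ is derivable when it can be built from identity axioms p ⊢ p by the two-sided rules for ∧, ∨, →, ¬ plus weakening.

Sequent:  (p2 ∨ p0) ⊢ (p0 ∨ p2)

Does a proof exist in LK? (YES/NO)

Derivation (root first):
[∨R] (p2 ∨ p0) ⊢ (p0 ∨ p2)
  [∨L] (p2 ∨ p0) ⊢ p2, p0
    [Ax] p2 ⊢ p2
    [Ax] p0 ⊢ p0

Result: YES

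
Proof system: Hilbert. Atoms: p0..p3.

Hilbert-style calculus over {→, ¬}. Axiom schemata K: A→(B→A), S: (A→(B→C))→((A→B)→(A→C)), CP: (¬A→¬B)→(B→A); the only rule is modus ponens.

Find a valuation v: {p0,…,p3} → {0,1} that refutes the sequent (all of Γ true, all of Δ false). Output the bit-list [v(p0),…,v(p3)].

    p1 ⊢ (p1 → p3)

Enumerate valuations to refute Γ ⊢ Δ:
  v=0000: Γ:[p1=F] Δ:[(p1 → p3)=T] refutes=False
  v=0001: Γ:[p1=F] Δ:[(p1 → p3)=T] refutes=False
  v=0010: Γ:[p1=F] Δ:[(p1 → p3)=T] refutes=False
  v=0011: Γ:[p1=F] Δ:[(p1 → p3)=T] refutes=False
  v=0100: Γ:[p1=T] Δ:[(p1 → p3)=F] refutes=True  ← countermodel

Result: [0, 1, 0, 0]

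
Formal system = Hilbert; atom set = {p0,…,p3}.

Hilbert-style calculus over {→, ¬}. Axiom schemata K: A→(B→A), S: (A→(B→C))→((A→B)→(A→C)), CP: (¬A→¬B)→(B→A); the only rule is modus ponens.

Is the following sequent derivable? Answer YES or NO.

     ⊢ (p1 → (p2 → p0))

Search for a countermodel by truth-table:
  v=0000: Γ:[] Δ:[(p1 → (p2 → p0))=T] refutes=False
  v=0001: Γ:[] Δ:[(p1 → (p2 → p0))=T] refutes=False
  v=0010: Γ:[] Δ:[(p1 → (p2 → p0))=T] refutes=False
  v=0011: Γ:[] Δ:[(p1 → (p2 → p0))=T] refutes=False
  v=0100: Γ:[] Δ:[(p1 → (p2 → p0))=T] refutes=False
  v=0101: Γ:[] Δ:[(p1 → (p2 → p0))=T] refutes=False
  v=0110: Γ:[] Δ:[(p1 → (p2 → p0))=F] refutes=True  ← countermodel

Result: NO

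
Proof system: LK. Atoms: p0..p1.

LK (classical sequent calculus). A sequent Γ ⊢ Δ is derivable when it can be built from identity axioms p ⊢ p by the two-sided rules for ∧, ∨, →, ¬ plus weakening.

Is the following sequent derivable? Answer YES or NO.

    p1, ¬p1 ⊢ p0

Proof tree:
[WR] p1, ¬p1 ⊢ p0
  [¬L] p1, ¬p1 ⊢ 
    [Ax] p1 ⊢ p1

Result: YES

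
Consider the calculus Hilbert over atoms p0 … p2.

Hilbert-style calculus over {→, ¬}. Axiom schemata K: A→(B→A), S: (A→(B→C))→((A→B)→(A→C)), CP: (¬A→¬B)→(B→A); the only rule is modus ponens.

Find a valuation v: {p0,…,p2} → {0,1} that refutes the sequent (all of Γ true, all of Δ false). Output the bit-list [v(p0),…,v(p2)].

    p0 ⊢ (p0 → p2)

Enumerate valuations to refute Γ ⊢ Δ:
  v=000: Γ:[p0=F] Δ:[(p0 → p2)=T] refutes=False
  v=001: Γ:[p0=F] Δ:[(p0 → p2)=T] refutes=False
  v=010: Γ:[p0=F] Δ:[(p0 → p2)=T] refutes=False
  v=011: Γ:[p0=F] Δ:[(p0 → p2)=T] refutes=False
  v=100: Γ:[p0=T] Δ:[(p0 → p2)=F] refutes=True  ← countermodel

Result: [1, 0, 0]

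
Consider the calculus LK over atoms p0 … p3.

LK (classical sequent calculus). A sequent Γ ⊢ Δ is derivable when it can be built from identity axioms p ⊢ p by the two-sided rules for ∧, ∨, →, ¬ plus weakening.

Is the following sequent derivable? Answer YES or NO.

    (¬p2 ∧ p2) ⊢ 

Proof tree:
[∧L] (¬p2 ∧ p2) ⊢ 
  [¬L] p2, ¬p2 ⊢ 
    [Ax] p2 ⊢ p2

Result: YES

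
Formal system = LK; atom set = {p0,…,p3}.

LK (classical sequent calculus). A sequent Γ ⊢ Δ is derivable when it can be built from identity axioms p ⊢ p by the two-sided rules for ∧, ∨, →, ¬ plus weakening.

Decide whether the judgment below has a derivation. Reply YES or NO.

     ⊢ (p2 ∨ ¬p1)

Truth-table refutation:
  v=0000: Γ:[] Δ:[(p2 ∨ ¬p1)=T] refutes=False
  v=0001: Γ:[] Δ:[(p2 ∨ ¬p1)=T] refutes=False
  v=0010: Γ:[] Δ:[(p2 ∨ ¬p1)=T] refutes=False
  v=0011: Γ:[] Δ:[(p2 ∨ ¬p1)=T] refutes=False
  v=0100: Γ:[] Δ:[(p2 ∨ ¬p1)=F] refutes=True  ← countermodel

Result: NO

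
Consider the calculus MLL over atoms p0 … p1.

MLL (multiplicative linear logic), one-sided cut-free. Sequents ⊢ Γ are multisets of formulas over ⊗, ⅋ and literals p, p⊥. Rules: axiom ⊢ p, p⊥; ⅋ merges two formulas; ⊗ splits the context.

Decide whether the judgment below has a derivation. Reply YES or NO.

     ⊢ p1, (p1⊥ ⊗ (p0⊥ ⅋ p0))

Derivation (root first):
[⊗]  ⊢ p1, (p1⊥ ⊗ (p0⊥ ⅋ p0))
  [Ax]  ⊢ p1, p1⊥
  [⅋]  ⊢ (p0⊥ ⅋ p0)
    [Ax]  ⊢ p0, p0⊥

Result: YES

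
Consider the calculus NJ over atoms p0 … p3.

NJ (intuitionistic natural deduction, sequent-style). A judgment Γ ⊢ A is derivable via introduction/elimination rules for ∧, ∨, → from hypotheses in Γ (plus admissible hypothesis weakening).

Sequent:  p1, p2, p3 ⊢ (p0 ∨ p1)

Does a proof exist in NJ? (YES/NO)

Proof tree:
[Wk] p1, p2, p3 ⊢ (p0 ∨ p1)
  [∨I₂] p1, p2 ⊢ (p0 ∨ p1)
    [Wk] p1, p2 ⊢ p1
      [Ax] p1 ⊢ p1

Result: YES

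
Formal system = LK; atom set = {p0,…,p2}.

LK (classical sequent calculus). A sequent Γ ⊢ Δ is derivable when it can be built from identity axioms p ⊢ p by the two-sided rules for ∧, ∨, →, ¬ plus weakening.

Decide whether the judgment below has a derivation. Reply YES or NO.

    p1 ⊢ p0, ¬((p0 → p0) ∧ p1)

Enumerate valuations to refute Γ ⊢ Δ:
  v=000: Γ:[p1=F] Δ:[p0=F, ¬((p0 → p0) ∧ p1)=T] refutes=False
  v=001: Γ:[p1=F] Δ:[p0=F, ¬((p0 → p0) ∧ p1)=T] refutes=False
  v=010: Γ:[p1=T] Δ:[p0=F, ¬((p0 → p0) ∧ p1)=F] refutes=True  ← countermodel

Result: NO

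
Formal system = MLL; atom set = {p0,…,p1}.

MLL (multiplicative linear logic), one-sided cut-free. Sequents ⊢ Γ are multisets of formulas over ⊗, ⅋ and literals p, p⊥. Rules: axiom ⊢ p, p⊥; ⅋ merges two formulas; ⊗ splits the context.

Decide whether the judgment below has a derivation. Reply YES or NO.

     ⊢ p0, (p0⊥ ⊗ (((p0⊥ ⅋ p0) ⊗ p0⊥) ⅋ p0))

Proof tree:
[⊗]  ⊢ p0, (p0⊥ ⊗ (((p0⊥ ⅋ p0) ⊗ p0⊥) ⅋ p0))
  [Ax]  ⊢ p0, p0⊥
  [⅋]  ⊢ (((p0⊥ ⅋ p0) ⊗ p0⊥) ⅋ p0)
    [⊗]  ⊢ p0, ((p0⊥ ⅋ p0) ⊗ p0⊥)
      [⅋]  ⊢ (p0⊥ ⅋ p0)
        [Ax]  ⊢ p0, p0⊥
      [Ax]  ⊢ p0, p0⊥

Result: YES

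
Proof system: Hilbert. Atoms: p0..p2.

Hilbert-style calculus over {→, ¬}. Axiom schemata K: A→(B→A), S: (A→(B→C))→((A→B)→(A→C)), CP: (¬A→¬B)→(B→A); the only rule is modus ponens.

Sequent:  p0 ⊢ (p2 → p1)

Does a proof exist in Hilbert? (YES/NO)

Truth-table refutation:
  v=000: Γ:[p0=F] Δ:[(p2 → p1)=T] refutes=False
  v=001: Γ:[p0=F] Δ:[(p2 → p1)=F] refutes=False
  v=010: Γ:[p0=F] Δ:[(p2 → p1)=T] refutes=False
  v=011: Γ:[p0=F] Δ:[(p2 → p1)=T] refutes=False
  v=100: Γ:[p0=T] Δ:[(p2 → p1)=T] refutes=False
  v=101: Γ:[p0=T] Δ:[(p2 → p1)=F] refutes=True  ← countermodel

Result: NO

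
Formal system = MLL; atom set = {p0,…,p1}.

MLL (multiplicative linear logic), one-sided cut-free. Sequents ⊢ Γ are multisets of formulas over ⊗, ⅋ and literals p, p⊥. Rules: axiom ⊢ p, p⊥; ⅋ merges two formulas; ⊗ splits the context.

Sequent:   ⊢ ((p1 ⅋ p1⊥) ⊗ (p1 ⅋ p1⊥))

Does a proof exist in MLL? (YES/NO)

Derivation (root first):
[⊗]  ⊢ ((p1 ⅋ p1⊥) ⊗ (p1 ⅋ p1⊥))
  [⅋]  ⊢ (p1 ⅋ p1⊥)
    [Ax]  ⊢ p1, p1⊥
  [⅋]  ⊢ (p1 ⅋ p1⊥)
    [Ax]  ⊢ p1, p1⊥

Result: YES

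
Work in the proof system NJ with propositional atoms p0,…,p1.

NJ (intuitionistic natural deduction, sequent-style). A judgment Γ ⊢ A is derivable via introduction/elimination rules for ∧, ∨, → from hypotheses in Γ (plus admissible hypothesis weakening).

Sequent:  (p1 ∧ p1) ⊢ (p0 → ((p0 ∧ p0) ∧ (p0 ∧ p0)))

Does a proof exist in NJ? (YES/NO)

Proof tree:
[Wk] (p1 ∧ p1) ⊢ (p0 → ((p0 ∧ p0) ∧ (p0 ∧ p0)))
  [→I]  ⊢ (p0 → ((p0 ∧ p0) ∧ (p0 ∧ p0)))
    [∧I] p0 ⊢ ((p0 ∧ p0) ∧ (p0 ∧ p0))
      [∧I] p0 ⊢ (p0 ∧ p0)
        [Ax] p0 ⊢ p0
        [Ax] p0 ⊢ p0
      [∧I] p0 ⊢ (p0 ∧ p0)
        [Ax] p0 ⊢ p0
        [Ax] p0 ⊢ p0

Result: YES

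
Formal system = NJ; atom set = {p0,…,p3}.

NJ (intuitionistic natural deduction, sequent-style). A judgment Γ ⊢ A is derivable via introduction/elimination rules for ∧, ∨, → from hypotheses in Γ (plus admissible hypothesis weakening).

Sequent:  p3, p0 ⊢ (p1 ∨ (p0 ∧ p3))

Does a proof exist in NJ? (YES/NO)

Proof tree:
[∨I₂] p3, p0 ⊢ (p1 ∨ (p0 ∧ p3))
  [∧I] p3, p0 ⊢ (p0 ∧ p3)
    [Ax] p0 ⊢ p0
    [Ax] p3 ⊢ p3

Result: YES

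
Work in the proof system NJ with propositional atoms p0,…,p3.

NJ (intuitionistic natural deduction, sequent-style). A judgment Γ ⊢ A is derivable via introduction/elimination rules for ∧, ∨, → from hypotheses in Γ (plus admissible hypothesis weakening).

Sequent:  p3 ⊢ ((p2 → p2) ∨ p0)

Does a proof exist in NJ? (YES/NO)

Derivation trace:
[Wk] p3 ⊢ ((p2 → p2) ∨ p0)
  [∨I₁]  ⊢ ((p2 → p2) ∨ p0)
    [→I]  ⊢ (p2 → p2)
      [Ax] p2 ⊢ p2

Result: YES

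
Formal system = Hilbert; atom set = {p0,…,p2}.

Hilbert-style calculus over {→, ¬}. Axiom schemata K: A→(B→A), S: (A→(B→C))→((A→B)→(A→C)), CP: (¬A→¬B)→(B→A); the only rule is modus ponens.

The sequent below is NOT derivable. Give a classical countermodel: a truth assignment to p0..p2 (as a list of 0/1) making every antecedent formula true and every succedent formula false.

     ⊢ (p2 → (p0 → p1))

Search for a countermodel by truth-table:
  v=000: Γ:[] Δ:[(p2 → (p0 → p1))=T] refutes=False
  v=001: Γ:[] Δ:[(p2 → (p0 → p1))=T] refutes=False
  v=010: Γ:[] Δ:[(p2 → (p0 → p1))=T] refutes=False
  v=011: Γ:[] Δ:[(p2 → (p0 → p1))=T] refutes=False
  v=100: Γ:[] Δ:[(p2 → (p0 → p1))=T] refutes=False
  v=101: Γ:[] Δ:[(p2 → (p0 → p1))=F] refutes=True  ← countermodel

Result: [1, 0, 1]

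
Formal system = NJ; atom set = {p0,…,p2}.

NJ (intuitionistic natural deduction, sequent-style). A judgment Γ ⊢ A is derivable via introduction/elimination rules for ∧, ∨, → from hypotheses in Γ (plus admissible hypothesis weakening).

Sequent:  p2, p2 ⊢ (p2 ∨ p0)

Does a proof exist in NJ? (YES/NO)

Derivation (root first):
[Wk] p2, p2 ⊢ (p2 ∨ p0)
  [∨I₁] p2 ⊢ (p2 ∨ p0)
    [Ax] p2 ⊢ p2

Result: YES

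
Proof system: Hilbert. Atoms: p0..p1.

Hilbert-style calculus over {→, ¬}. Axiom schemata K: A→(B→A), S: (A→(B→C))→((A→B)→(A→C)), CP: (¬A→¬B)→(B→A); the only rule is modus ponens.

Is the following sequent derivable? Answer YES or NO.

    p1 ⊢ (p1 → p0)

Enumerate valuations to refute Γ ⊢ Δ:
  v=00: Γ:[p1=F] Δ:[(p1 → p0)=T] refutes=False
  v=01: Γ:[p1=T] Δ:[(p1 → p0)=F] refutes=True  ← countermodel

Result: NO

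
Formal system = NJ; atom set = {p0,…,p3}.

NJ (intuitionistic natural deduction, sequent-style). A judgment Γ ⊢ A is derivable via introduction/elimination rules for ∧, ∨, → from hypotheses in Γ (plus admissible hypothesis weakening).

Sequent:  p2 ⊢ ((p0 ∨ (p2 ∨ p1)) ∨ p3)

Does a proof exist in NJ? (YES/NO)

Derivation (root first):
[∨I₁] p2 ⊢ ((p0 ∨ (p2 ∨ p1)) ∨ p3)
  [∨I₂] p2 ⊢ (p0 ∨ (p2 ∨ p1))
    [∨I₁] p2 ⊢ (p2 ∨ p1)
      [Ax] p2 ⊢ p2

Result: YES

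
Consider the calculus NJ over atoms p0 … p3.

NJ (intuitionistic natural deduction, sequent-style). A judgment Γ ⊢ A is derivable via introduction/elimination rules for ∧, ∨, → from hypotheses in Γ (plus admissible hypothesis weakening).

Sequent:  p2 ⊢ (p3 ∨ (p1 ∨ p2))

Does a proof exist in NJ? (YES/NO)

Derivation trace:
[∨I₂] p2 ⊢ (p3 ∨ (p1 ∨ p2))
  [∨I₂] p2 ⊢ (p1 ∨ p2)
    [Ax] p2 ⊢ p2

Result: YES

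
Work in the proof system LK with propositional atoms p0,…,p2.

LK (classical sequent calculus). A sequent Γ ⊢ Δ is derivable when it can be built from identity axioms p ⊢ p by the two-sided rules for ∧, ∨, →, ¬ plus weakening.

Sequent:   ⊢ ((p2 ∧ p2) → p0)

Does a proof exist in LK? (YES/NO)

Search for a countermodel by truth-table:
  v=000: Γ:[] Δ:[((p2 ∧ p2) → p0)=T] refutes=False
  v=001: Γ:[] Δ:[((p2 ∧ p2) → p0)=F] refutes=True  ← countermodel

Result: NO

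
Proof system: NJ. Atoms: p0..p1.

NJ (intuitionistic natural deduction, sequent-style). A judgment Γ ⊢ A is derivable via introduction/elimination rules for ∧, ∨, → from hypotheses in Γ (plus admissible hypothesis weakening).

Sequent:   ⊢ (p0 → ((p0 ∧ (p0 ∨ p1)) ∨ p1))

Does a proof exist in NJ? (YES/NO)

Derivation (root first):
[→I]  ⊢ (p0 → ((p0 ∧ (p0 ∨ p1)) ∨ p1))
  [∨I₁] p0 ⊢ ((p0 ∧ (p0 ∨ p1)) ∨ p1)
    [∧I] p0 ⊢ (p0 ∧ (p0 ∨ p1))
      [Ax] p0 ⊢ p0
      [∨I₁] p0 ⊢ (p0 ∨ p1)
        [Ax] p0 ⊢ p0

Result: YES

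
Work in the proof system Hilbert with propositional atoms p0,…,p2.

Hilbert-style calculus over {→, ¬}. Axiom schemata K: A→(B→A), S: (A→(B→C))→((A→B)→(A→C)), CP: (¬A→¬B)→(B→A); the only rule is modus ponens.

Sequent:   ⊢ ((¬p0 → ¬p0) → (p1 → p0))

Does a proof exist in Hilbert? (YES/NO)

Search for a countermodel by truth-table:
  v=000: Γ:[] Δ:[((¬p0 → ¬p0) → (p1 → p0))=T] refutes=False
  v=001: Γ:[] Δ:[((¬p0 → ¬p0) → (p1 → p0))=T] refutes=False
  v=010: Γ:[] Δ:[((¬p0 → ¬p0) → (p1 → p0))=F] refutes=True  ← countermodel

Result: NO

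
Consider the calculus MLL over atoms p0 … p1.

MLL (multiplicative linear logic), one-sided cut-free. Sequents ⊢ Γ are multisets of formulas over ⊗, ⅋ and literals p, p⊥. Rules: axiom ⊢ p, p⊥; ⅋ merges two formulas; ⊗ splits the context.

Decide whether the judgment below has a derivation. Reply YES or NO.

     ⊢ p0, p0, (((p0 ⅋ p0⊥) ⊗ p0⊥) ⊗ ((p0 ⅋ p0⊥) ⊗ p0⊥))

Proof tree:
[⊗]  ⊢ p0, p0, (((p0 ⅋ p0⊥) ⊗ p0⊥) ⊗ ((p0 ⅋ p0⊥) ⊗ p0⊥))
  [⊗]  ⊢ p0, ((p0 ⅋ p0⊥) ⊗ p0⊥)
    [⅋]  ⊢ (p0 ⅋ p0⊥)
      [Ax]  ⊢ p0, p0⊥
    [Ax]  ⊢ p0, p0⊥
  [⊗]  ⊢ p0, ((p0 ⅋ p0⊥) ⊗ p0⊥)
    [⅋]  ⊢ (p0 ⅋ p0⊥)
      [Ax]  ⊢ p0, p0⊥
    [Ax]  ⊢ p0, p0⊥

Result: YES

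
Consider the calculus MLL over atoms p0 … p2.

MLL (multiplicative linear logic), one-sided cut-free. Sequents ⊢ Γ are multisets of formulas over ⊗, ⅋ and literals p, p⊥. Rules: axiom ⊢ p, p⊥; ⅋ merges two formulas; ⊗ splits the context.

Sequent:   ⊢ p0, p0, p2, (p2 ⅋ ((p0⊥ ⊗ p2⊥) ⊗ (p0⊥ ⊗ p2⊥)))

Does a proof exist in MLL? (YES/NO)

Derivation trace:
[⅋]  ⊢ p0, p0, p2, (p2 ⅋ ((p0⊥ ⊗ p2⊥) ⊗ (p0⊥ ⊗ p2⊥)))
  [⊗]  ⊢ p0, p2, p0, p2, ((p0⊥ ⊗ p2⊥) ⊗ (p0⊥ ⊗ p2⊥))
    [⊗]  ⊢ p0, p2, (p0⊥ ⊗ p2⊥)
      [Ax]  ⊢ p0, p0⊥
      [Ax]  ⊢ p2, p2⊥
    [⊗]  ⊢ p0, p2, (p0⊥ ⊗ p2⊥)
      [Ax]  ⊢ p0, p0⊥
      [Ax]  ⊢ p2, p2⊥

Result: YES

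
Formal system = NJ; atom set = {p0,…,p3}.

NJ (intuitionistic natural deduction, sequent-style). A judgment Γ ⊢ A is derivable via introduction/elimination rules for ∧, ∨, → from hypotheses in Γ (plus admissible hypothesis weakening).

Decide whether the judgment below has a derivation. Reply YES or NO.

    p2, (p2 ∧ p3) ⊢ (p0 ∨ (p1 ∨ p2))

Proof tree:
[∨I₂] p2, (p2 ∧ p3) ⊢ (p0 ∨ (p1 ∨ p2))
  [Wk] p2, (p2 ∧ p3) ⊢ (p1 ∨ p2)
    [∨I₂] p2 ⊢ (p1 ∨ p2)
      [Ax] p2 ⊢ p2

Result: YES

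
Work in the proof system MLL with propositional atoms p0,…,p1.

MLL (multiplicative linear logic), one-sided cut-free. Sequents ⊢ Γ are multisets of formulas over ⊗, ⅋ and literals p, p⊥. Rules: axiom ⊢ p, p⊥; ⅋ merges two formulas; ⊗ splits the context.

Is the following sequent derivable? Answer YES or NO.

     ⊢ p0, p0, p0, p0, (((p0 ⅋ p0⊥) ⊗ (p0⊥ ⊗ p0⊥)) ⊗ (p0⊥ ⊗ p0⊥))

Proof tree:
[⊗]  ⊢ p0, p0, p0, p0, (((p0 ⅋ p0⊥) ⊗ (p0⊥ ⊗ p0⊥)) ⊗ (p0⊥ ⊗ p0⊥))
  [⊗]  ⊢ p0, p0, ((p0 ⅋ p0⊥) ⊗ (p0⊥ ⊗ p0⊥))
    [⅋]  ⊢ (p0 ⅋ p0⊥)
      [Ax]  ⊢ p0, p0⊥
    [⊗]  ⊢ p0, p0, (p0⊥ ⊗ p0⊥)
      [Ax]  ⊢ p0, p0⊥
      [Ax]  ⊢ p0, p0⊥
  [⊗]  ⊢ p0, p0, (p0⊥ ⊗ p0⊥)
    [Ax]  ⊢ p0, p0⊥
    [Ax]  ⊢ p0, p0⊥

Result: YES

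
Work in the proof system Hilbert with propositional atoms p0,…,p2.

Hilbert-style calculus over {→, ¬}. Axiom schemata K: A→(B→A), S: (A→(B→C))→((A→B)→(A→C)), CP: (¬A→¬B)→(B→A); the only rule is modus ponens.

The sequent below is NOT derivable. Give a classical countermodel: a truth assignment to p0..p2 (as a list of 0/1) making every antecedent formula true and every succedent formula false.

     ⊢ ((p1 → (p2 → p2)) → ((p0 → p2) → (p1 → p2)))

Search for a countermodel by truth-table:
  v=000: Γ:[] Δ:[((p1 → (p2 → p2)) → ((p0 → p2) → (p1 → p2)))=T] refutes=False
  v=001: Γ:[] Δ:[((p1 → (p2 → p2)) → ((p0 → p2) → (p1 → p2)))=T] refutes=False
  v=010: Γ:[] Δ:[((p1 → (p2 → p2)) → ((p0 → p2) → (p1 → p2)))=F] refutes=True  ← countermodel

Result: [0, 1, 0]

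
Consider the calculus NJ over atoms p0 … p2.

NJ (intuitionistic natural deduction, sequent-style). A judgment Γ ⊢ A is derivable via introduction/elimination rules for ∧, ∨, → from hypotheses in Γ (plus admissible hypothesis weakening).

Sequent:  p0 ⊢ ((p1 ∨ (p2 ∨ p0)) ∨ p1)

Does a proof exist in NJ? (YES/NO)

Derivation (root first):
[∨I₁] p0 ⊢ ((p1 ∨ (p2 ∨ p0)) ∨ p1)
  [∨I₂] p0 ⊢ (p1 ∨ (p2 ∨ p0))
    [∨I₂] p0 ⊢ (p2 ∨ p0)
      [Ax] p0 ⊢ p0

Result: YES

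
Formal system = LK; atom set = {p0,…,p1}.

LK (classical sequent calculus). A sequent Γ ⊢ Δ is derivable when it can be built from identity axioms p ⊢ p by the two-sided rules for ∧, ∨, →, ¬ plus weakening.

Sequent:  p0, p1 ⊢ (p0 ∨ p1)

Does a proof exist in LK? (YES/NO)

Derivation (root first):
[∨R] p0, p1 ⊢ (p0 ∨ p1)
  [WR] p0, p1 ⊢ p0, p1
    [WL] p0, p1 ⊢ p0
      [Ax] p0 ⊢ p0

Result: YES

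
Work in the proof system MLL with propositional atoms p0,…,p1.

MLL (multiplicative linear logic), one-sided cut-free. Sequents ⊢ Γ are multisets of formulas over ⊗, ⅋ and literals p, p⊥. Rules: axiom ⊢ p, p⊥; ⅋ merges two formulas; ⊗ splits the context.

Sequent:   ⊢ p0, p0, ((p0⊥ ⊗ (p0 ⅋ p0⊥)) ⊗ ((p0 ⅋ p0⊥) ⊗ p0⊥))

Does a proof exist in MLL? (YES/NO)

Derivation trace:
[⊗]  ⊢ p0, p0, ((p0⊥ ⊗ (p0 ⅋ p0⊥)) ⊗ ((p0 ⅋ p0⊥) ⊗ p0⊥))
  [⊗]  ⊢ p0, (p0⊥ ⊗ (p0 ⅋ p0⊥))
    [Ax]  ⊢ p0, p0⊥
    [⅋]  ⊢ (p0 ⅋ p0⊥)
      [Ax]  ⊢ p0, p0⊥
  [⊗]  ⊢ p0, ((p0 ⅋ p0⊥) ⊗ p0⊥)
    [⅋]  ⊢ (p0 ⅋ p0⊥)
      [Ax]  ⊢ p0, p0⊥
    [Ax]  ⊢ p0, p0⊥

Result: YES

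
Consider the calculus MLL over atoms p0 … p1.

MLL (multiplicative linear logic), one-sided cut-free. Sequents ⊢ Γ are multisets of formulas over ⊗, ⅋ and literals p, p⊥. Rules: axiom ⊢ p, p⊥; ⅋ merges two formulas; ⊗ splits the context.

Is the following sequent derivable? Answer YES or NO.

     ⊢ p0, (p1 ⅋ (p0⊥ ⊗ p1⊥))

Derivation (root first):
[⅋]  ⊢ p0, (p1 ⅋ (p0⊥ ⊗ p1⊥))
  [⊗]  ⊢ p0, p1, (p0⊥ ⊗ p1⊥)
    [Ax]  ⊢ p0, p0⊥
    [Ax]  ⊢ p1, p1⊥

Result: YES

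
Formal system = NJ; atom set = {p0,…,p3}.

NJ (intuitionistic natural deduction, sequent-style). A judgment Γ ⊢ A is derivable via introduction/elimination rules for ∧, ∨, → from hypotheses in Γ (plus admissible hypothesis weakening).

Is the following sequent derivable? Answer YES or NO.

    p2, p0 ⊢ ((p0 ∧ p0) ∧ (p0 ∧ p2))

Derivation (root first):
[∧I] p2, p0 ⊢ ((p0 ∧ p0) ∧ (p0 ∧ p2))
  [∧I] p0 ⊢ (p0 ∧ p0)
    [Ax] p0 ⊢ p0
    [Ax] p0 ⊢ p0
  [∧I] p2, p0 ⊢ (p0 ∧ p2)
    [Ax] p0 ⊢ p0
    [Ax] p2 ⊢ p2

Result: YES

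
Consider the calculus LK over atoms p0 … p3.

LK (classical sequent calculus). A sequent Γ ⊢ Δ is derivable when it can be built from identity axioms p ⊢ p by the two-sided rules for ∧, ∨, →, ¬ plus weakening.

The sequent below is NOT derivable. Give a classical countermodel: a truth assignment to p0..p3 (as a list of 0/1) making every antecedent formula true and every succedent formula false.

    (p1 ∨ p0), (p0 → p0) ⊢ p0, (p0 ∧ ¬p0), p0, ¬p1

Search for a countermodel by truth-table:
  v=0000: Γ:[(p1 ∨ p0)=F, (p0 → p0)=T] Δ:[p0=F, (p0 ∧ ¬p0)=F, p0=F, ¬p1=T] refutes=False
  v=0001: Γ:[(p1 ∨ p0)=F, (p0 → p0)=T] Δ:[p0=F, (p0 ∧ ¬p0)=F, p0=F, ¬p1=T] refutes=False
  v=0010: Γ:[(p1 ∨ p0)=F, (p0 → p0)=T] Δ:[p0=F, (p0 ∧ ¬p0)=F, p0=F, ¬p1=T] refutes=False
  v=0011: Γ:[(p1 ∨ p0)=F, (p0 → p0)=T] Δ:[p0=F, (p0 ∧ ¬p0)=F, p0=F, ¬p1=T] refutes=False
  v=0100: Γ:[(p1 ∨ p0)=T, (p0 → p0)=T] Δ:[p0=F, (p0 ∧ ¬p0)=F, p0=F, ¬p1=F] refutes=True  ← countermodel

Result: [0, 1, 0, 0]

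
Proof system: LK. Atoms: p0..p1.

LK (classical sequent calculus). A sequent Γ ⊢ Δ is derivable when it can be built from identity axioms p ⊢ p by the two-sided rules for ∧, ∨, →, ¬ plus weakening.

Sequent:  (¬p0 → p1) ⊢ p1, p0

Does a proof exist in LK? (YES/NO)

Derivation trace:
[→L] (¬p0 → p1) ⊢ p1, p0
  [¬R]  ⊢ p0, ¬p0
    [Ax] p0 ⊢ p0
  [Ax] p1 ⊢ p1

Result: YES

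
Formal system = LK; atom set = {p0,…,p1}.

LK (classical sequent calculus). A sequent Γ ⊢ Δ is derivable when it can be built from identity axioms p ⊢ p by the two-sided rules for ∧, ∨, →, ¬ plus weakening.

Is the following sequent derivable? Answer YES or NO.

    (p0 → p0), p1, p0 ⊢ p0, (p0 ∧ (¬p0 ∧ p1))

Derivation trace:
[∧R] (p0 → p0), p1, p0 ⊢ p0, (p0 ∧ (¬p0 ∧ p1))
  [→L] p0, (p0 → p0) ⊢ p0
    [Ax] p0 ⊢ p0
    [Ax] p0 ⊢ p0
  [∧R] p1 ⊢ p0, (¬p0 ∧ p1)
    [¬R]  ⊢ p0, ¬p0
      [Ax] p0 ⊢ p0
    [Ax] p1 ⊢ p1

Result: YES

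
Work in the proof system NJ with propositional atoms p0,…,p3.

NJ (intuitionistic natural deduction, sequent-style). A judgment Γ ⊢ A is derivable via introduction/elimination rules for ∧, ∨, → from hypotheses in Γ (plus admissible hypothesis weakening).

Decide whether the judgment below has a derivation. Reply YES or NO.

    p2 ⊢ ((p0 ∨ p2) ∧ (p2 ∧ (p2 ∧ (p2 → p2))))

Proof tree:
[∧I] p2 ⊢ ((p0 ∨ p2) ∧ (p2 ∧ (p2 ∧ (p2 → p2))))
  [∨I₂] p2 ⊢ (p0 ∨ p2)
    [Ax] p2 ⊢ p2
  [∧I] p2 ⊢ (p2 ∧ (p2 ∧ (p2 → p2)))
    [Ax] p2 ⊢ p2
    [∧I] p2 ⊢ (p2 ∧ (p2 → p2))
      [Ax] p2 ⊢ p2
      [→I]  ⊢ (p2 → p2)
        [Ax] p2 ⊢ p2

Result: YES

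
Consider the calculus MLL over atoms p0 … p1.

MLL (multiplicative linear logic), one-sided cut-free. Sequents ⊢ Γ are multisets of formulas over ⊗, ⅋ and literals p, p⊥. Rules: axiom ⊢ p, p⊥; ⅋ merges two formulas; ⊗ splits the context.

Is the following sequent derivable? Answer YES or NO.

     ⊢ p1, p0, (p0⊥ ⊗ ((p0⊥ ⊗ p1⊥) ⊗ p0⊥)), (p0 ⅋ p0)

Derivation (root first):
[⅋]  ⊢ p1, p0, (p0⊥ ⊗ ((p0⊥ ⊗ p1⊥) ⊗ p0⊥)), (p0 ⅋ p0)
  [⊗]  ⊢ p0, p0, p1, p0, (p0⊥ ⊗ ((p0⊥ ⊗ p1⊥) ⊗ p0⊥))
    [Ax]  ⊢ p0, p0⊥
    [⊗]  ⊢ p0, p1, p0, ((p0⊥ ⊗ p1⊥) ⊗ p0⊥)
      [⊗]  ⊢ p0, p1, (p0⊥ ⊗ p1⊥)
        [Ax]  ⊢ p0, p0⊥
        [Ax]  ⊢ p1, p1⊥
      [Ax]  ⊢ p0, p0⊥

Result: YES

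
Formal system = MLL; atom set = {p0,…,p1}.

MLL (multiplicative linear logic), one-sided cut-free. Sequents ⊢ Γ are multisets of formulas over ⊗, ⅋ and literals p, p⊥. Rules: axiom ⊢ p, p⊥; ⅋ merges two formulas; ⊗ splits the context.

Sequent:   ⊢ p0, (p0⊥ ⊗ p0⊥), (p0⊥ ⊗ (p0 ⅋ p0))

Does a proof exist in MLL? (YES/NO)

Derivation trace:
[⊗]  ⊢ p0, (p0⊥ ⊗ p0⊥), (p0⊥ ⊗ (p0 ⅋ p0))
  [Ax]  ⊢ p0, p0⊥
  [⅋]  ⊢ (p0⊥ ⊗ p0⊥), (p0 ⅋ p0)
    [⊗]  ⊢ p0, p0, (p0⊥ ⊗ p0⊥)
      [Ax]  ⊢ p0, p0⊥
      [Ax]  ⊢ p0, p0⊥

Result: YES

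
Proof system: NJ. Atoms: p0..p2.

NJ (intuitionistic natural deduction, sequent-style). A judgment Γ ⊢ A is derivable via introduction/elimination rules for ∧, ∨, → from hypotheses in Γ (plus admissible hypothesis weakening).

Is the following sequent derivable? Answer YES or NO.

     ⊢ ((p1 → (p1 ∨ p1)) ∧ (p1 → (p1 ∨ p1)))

Derivation trace:
[∧I]  ⊢ ((p1 → (p1 ∨ p1)) ∧ (p1 → (p1 ∨ p1)))
  [→I]  ⊢ (p1 → (p1 ∨ p1))
    [∨I₁] p1 ⊢ (p1 ∨ p1)
      [Ax] p1 ⊢ p1
  [→I]  ⊢ (p1 → (p1 ∨ p1))
    [∨I₁] p1 ⊢ (p1 ∨ p1)
      [Ax] p1 ⊢ p1

Result: YES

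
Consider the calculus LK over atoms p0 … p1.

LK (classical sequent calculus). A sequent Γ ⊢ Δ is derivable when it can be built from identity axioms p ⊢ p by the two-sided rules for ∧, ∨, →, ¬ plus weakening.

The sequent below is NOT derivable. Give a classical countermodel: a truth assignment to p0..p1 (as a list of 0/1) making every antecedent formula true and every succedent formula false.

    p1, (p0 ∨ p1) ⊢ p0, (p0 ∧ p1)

Enumerate valuations to refute Γ ⊢ Δ:
  v=00: Γ:[p1=F, (p0 ∨ p1)=F] Δ:[p0=F, (p0 ∧ p1)=F] refutes=False
  v=01: Γ:[p1=T, (p0 ∨ p1)=T] Δ:[p0=F, (p0 ∧ p1)=F] refutes=True  ← countermodel

Result: [0, 1]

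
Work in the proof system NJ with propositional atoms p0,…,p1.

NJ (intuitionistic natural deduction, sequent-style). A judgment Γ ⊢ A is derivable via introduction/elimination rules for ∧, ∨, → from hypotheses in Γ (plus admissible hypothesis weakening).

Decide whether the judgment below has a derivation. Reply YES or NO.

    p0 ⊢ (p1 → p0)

Proof tree:
[→I] p0 ⊢ (p1 → p0)
  [Wk] p0, p1 ⊢ p0
    [Ax] p0 ⊢ p0

Result: YES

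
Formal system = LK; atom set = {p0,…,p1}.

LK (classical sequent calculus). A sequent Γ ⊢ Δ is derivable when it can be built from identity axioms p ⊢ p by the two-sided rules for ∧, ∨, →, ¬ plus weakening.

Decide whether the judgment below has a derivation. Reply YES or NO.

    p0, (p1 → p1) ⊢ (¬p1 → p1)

Truth-table refutation:
  v=00: Γ:[p0=F, (p1 → p1)=T] Δ:[(¬p1 → p1)=F] refutes=False
  v=01: Γ:[p0=F, (p1 → p1)=T] Δ:[(¬p1 → p1)=T] refutes=False
  v=10: Γ:[p0=T, (p1 → p1)=T] Δ:[(¬p1 → p1)=F] refutes=True  ← countermodel

Result: NO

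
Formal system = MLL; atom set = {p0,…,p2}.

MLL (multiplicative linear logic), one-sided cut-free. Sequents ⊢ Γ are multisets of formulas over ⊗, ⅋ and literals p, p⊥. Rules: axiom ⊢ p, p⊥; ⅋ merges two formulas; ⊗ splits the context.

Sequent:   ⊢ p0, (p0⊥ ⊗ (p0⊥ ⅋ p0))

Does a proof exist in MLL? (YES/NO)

Derivation (root first):
[⊗]  ⊢ p0, (p0⊥ ⊗ (p0⊥ ⅋ p0))
  [Ax]  ⊢ p0, p0⊥
  [⅋]  ⊢ (p0⊥ ⅋ p0)
    [Ax]  ⊢ p0, p0⊥

Result: YES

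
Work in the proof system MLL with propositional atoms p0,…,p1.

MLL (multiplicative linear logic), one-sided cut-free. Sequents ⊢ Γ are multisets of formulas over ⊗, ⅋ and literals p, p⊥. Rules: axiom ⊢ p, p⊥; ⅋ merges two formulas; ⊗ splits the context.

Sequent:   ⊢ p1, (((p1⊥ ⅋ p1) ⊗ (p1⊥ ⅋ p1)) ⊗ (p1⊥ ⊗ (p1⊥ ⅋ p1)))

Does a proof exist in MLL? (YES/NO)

Derivation (root first):
[⊗]  ⊢ p1, (((p1⊥ ⅋ p1) ⊗ (p1⊥ ⅋ p1)) ⊗ (p1⊥ ⊗ (p1⊥ ⅋ p1)))
  [⊗]  ⊢ ((p1⊥ ⅋ p1) ⊗ (p1⊥ ⅋ p1))
    [⅋]  ⊢ (p1⊥ ⅋ p1)
      [Ax]  ⊢ p1, p1⊥
    [⅋]  ⊢ (p1⊥ ⅋ p1)
      [Ax]  ⊢ p1, p1⊥
  [⊗]  ⊢ p1, (p1⊥ ⊗ (p1⊥ ⅋ p1))
    [Ax]  ⊢ p1, p1⊥
    [⅋]  ⊢ (p1⊥ ⅋ p1)
      [Ax]  ⊢ p1, p1⊥

Result: YES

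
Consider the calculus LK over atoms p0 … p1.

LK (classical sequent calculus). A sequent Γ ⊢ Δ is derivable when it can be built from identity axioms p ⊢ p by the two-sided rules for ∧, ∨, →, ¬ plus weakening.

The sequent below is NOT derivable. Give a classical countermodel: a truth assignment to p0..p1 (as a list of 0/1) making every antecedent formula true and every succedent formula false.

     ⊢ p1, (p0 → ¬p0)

Enumerate valuations to refute Γ ⊢ Δ:
  v=00: Γ:[] Δ:[p1=F, (p0 → ¬p0)=T] refutes=False
  v=01: Γ:[] Δ:[p1=T, (p0 → ¬p0)=T] refutes=False
  v=10: Γ:[] Δ:[p1=F, (p0 → ¬p0)=F] refutes=True  ← countermodel

Result: [1, 0]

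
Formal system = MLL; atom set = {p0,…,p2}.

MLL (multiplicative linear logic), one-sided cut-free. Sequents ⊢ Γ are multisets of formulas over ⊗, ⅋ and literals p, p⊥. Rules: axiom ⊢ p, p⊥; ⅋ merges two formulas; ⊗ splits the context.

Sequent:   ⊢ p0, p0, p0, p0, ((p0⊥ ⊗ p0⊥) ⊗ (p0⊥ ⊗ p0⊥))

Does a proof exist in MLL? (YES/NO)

Derivation trace:
[⊗]  ⊢ p0, p0, p0, p0, ((p0⊥ ⊗ p0⊥) ⊗ (p0⊥ ⊗ p0⊥))
  [⊗]  ⊢ p0, p0, (p0⊥ ⊗ p0⊥)
    [Ax]  ⊢ p0, p0⊥
    [Ax]  ⊢ p0, p0⊥
  [⊗]  ⊢ p0, p0, (p0⊥ ⊗ p0⊥)
    [Ax]  ⊢ p0, p0⊥
    [Ax]  ⊢ p0, p0⊥

Result: YES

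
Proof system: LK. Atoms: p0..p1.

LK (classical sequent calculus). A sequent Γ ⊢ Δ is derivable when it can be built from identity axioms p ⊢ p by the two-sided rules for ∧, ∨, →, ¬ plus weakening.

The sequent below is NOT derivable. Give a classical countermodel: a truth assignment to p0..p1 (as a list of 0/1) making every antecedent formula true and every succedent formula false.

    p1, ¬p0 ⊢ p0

Search for a countermodel by truth-table:
  v=00: Γ:[p1=F, ¬p0=T] Δ:[p0=F] refutes=False
  v=01: Γ:[p1=T, ¬p0=T] Δ:[p0=F] refutes=True  ← countermodel

Result: [0, 1]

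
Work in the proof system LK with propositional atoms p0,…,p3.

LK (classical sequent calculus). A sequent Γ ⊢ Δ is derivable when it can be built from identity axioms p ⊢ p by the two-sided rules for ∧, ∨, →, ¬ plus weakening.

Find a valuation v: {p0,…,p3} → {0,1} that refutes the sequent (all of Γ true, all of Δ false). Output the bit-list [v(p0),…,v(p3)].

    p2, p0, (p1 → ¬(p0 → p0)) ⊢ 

Search for a countermodel by truth-table:
  v=0000: Γ:[p2=F, p0=F, (p1 → ¬(p0 → p0))=T] Δ:[] refutes=False
  v=0001: Γ:[p2=F, p0=F, (p1 → ¬(p0 → p0))=T] Δ:[] refutes=False
  v=0010: Γ:[p2=T, p0=F, (p1 → ¬(p0 → p0))=T] Δ:[] refutes=False
  v=0011: Γ:[p2=T, p0=F, (p1 → ¬(p0 → p0))=T] Δ:[] refutes=False
  v=0100: Γ:[p2=F, p0=F, (p1 → ¬(p0 → p0))=F] Δ:[] refutes=False
  v=0101: Γ:[p2=F, p0=F, (p1 → ¬(p0 → p0))=F] Δ:[] refutes=False
  v=0110: Γ:[p2=T, p0=F, (p1 → ¬(p0 → p0))=F] Δ:[] refutes=False
  v=0111: Γ:[p2=T, p0=F, (p1 → ¬(p0 → p0))=F] Δ:[] refutes=False
  v=1000: Γ:[p2=F, p0=T, (p1 → ¬(p0 → p0))=T] Δ:[] refutes=False
  v=1001: Γ:[p2=F, p0=T, (p1 → ¬(p0 → p0))=T] Δ:[] refutes=False
  v=1010: Γ:[p2=T, p0=T, (p1 → ¬(p0 → p0))=T] Δ:[] refutes=True  ← countermodel

Result: [1, 0, 1, 0]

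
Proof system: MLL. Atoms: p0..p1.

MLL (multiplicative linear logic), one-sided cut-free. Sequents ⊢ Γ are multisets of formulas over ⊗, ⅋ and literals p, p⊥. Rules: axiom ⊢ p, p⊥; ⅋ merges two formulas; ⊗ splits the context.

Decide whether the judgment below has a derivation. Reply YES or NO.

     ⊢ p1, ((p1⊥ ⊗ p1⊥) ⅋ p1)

Derivation (root first):
[⅋]  ⊢ p1, ((p1⊥ ⊗ p1⊥) ⅋ p1)
  [⊗]  ⊢ p1, p1, (p1⊥ ⊗ p1⊥)
    [Ax]  ⊢ p1, p1⊥
    [Ax]  ⊢ p1, p1⊥

Result: YES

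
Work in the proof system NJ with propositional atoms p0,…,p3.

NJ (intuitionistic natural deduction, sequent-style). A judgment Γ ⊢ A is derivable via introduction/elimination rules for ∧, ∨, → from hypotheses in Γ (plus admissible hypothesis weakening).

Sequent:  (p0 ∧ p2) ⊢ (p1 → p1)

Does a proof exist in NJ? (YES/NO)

Derivation (root first):
[Wk] (p0 ∧ p2) ⊢ (p1 → p1)
  [→I]  ⊢ (p1 → p1)
    [Ax] p1 ⊢ p1

Result: YES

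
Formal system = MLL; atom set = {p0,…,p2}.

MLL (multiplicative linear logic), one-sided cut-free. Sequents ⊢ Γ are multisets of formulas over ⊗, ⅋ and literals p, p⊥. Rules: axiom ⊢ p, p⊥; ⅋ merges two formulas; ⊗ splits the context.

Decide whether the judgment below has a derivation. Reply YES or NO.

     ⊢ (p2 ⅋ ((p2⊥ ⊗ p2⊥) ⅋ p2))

Proof tree:
[⅋]  ⊢ (p2 ⅋ ((p2⊥ ⊗ p2⊥) ⅋ p2))
  [⅋]  ⊢ p2, ((p2⊥ ⊗ p2⊥) ⅋ p2)
    [⊗]  ⊢ p2, p2, (p2⊥ ⊗ p2⊥)
      [Ax]  ⊢ p2, p2⊥
      [Ax]  ⊢ p2, p2⊥

Result: YES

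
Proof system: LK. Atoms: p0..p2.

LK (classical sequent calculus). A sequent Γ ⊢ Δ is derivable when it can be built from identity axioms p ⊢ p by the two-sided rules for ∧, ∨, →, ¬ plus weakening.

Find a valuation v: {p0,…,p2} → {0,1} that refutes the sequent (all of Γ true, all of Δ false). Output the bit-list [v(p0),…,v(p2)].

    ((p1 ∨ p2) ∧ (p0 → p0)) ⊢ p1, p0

Enumerate valuations to refute Γ ⊢ Δ:
  v=000: Γ:[((p1 ∨ p2) ∧ (p0 → p0))=F] Δ:[p1=F, p0=F] refutes=False
  v=001: Γ:[((p1 ∨ p2) ∧ (p0 → p0))=T] Δ:[p1=F, p0=F] refutes=True  ← countermodel

Result: [0, 0, 1]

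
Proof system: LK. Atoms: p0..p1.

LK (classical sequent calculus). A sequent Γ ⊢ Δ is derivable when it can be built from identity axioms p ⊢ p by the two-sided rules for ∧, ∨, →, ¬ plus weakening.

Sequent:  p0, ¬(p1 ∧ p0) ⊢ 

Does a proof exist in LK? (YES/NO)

Enumerate valuations to refute Γ ⊢ Δ:
  v=00: Γ:[p0=F, ¬(p1 ∧ p0)=T] Δ:[] refutes=False
  v=01: Γ:[p0=F, ¬(p1 ∧ p0)=T] Δ:[] refutes=False
  v=10: Γ:[p0=T, ¬(p1 ∧ p0)=T] Δ:[] refutes=True  ← countermodel

Result: NO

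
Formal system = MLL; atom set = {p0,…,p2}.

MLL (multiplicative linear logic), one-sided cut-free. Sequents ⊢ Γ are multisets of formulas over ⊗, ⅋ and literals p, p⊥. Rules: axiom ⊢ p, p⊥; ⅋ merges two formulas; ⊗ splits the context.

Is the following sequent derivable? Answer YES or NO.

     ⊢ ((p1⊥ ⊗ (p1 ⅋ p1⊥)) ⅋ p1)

Derivation trace:
[⅋]  ⊢ ((p1⊥ ⊗ (p1 ⅋ p1⊥)) ⅋ p1)
  [⊗]  ⊢ p1, (p1⊥ ⊗ (p1 ⅋ p1⊥))
    [Ax]  ⊢ p1, p1⊥
    [⅋]  ⊢ (p1 ⅋ p1⊥)
      [Ax]  ⊢ p1, p1⊥

Result: YES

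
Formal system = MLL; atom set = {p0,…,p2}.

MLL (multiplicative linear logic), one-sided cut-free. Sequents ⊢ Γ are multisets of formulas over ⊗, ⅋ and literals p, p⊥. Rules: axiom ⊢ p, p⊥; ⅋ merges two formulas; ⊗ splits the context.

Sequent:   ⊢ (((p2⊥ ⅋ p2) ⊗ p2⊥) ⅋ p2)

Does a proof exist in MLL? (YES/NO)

Derivation trace:
[⅋]  ⊢ (((p2⊥ ⅋ p2) ⊗ p2⊥) ⅋ p2)
  [⊗]  ⊢ p2, ((p2⊥ ⅋ p2) ⊗ p2⊥)
    [⅋]  ⊢ (p2⊥ ⅋ p2)
      [Ax]  ⊢ p2, p2⊥
    [Ax]  ⊢ p2, p2⊥

Result: YES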